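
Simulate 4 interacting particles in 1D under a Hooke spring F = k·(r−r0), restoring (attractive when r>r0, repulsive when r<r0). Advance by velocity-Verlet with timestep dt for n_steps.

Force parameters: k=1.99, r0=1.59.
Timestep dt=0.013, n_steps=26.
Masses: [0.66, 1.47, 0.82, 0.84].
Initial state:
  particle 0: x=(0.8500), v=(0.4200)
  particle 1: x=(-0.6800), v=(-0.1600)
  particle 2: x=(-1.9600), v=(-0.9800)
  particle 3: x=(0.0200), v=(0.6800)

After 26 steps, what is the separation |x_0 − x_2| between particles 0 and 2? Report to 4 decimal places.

2.9694

step 0: x0=(0.8500) x1=(-0.6800) x2=(-1.9600) x3=(0.0200)
step 1: x0=(0.8554) x1=(-0.6822) x2=(-1.9725) x3=(0.0288)
step 2: x0=(0.8605) x1=(-0.6845) x2=(-1.9844) x3=(0.0375)
step 3: x0=(0.8654) x1=(-0.6869) x2=(-1.9957) x3=(0.0460)
step 4: x0=(0.8701) x1=(-0.6895) x2=(-2.0065) x3=(0.0544)
step 5: x0=(0.8745) x1=(-0.6922) x2=(-2.0166) x3=(0.0626)
step 6: x0=(0.8787) x1=(-0.6950) x2=(-2.0262) x3=(0.0707)
step 7: x0=(0.8826) x1=(-0.6980) x2=(-2.0350) x3=(0.0785)
step 8: x0=(0.8863) x1=(-0.7012) x2=(-2.0433) x3=(0.0862)
step 9: x0=(0.8897) x1=(-0.7044) x2=(-2.0508) x3=(0.0937)
step 10: x0=(0.8927) x1=(-0.7078) x2=(-2.0577) x3=(0.1009)
step 11: x0=(0.8955) x1=(-0.7113) x2=(-2.0639) x3=(0.1079)
step 12: x0=(0.8980) x1=(-0.7149) x2=(-2.0694) x3=(0.1147)
step 13: x0=(0.9002) x1=(-0.7186) x2=(-2.0741) x3=(0.1212)
step 14: x0=(0.9021) x1=(-0.7224) x2=(-2.0782) x3=(0.1274)
step 15: x0=(0.9037) x1=(-0.7264) x2=(-2.0815) x3=(0.1334)
step 16: x0=(0.9049) x1=(-0.7304) x2=(-2.0841) x3=(0.1391)
step 17: x0=(0.9059) x1=(-0.7346) x2=(-2.0859) x3=(0.1444)
step 18: x0=(0.9065) x1=(-0.7388) x2=(-2.0871) x3=(0.1495)
step 19: x0=(0.9068) x1=(-0.7431) x2=(-2.0874) x3=(0.1543)
step 20: x0=(0.9068) x1=(-0.7476) x2=(-2.0870) x3=(0.1587)
step 21: x0=(0.9065) x1=(-0.7521) x2=(-2.0859) x3=(0.1628)
step 22: x0=(0.9058) x1=(-0.7567) x2=(-2.0841) x3=(0.1666)
step 23: x0=(0.9048) x1=(-0.7613) x2=(-2.0815) x3=(0.1701)
step 24: x0=(0.9036) x1=(-0.7661) x2=(-2.0782) x3=(0.1732)
step 25: x0=(0.9020) x1=(-0.7709) x2=(-2.0741) x3=(0.1759)
step 26: x0=(0.9001) x1=(-0.7758) x2=(-2.0693) x3=(0.1783)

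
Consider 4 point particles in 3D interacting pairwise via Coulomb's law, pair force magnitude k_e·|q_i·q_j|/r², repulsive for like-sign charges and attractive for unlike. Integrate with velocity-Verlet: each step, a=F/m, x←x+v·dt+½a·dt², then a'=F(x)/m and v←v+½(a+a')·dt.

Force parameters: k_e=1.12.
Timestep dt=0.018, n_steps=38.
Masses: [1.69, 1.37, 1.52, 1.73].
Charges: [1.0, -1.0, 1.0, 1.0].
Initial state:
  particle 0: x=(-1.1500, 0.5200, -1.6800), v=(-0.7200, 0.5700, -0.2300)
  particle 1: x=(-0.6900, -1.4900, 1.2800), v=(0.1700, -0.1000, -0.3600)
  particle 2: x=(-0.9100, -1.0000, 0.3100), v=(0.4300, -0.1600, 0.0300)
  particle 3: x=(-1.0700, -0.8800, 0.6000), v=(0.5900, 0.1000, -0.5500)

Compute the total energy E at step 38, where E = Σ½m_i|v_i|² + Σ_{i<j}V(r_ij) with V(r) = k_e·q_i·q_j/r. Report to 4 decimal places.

step 0: x0=(-1.1500, 0.5200, -1.6800) x1=(-0.6900, -1.4900, 1.2800) x2=(-0.9100, -1.0000, 0.3100) x3=(-1.0700, -0.8800, 0.6000)
step 1: x0=(-1.1630, 0.5303, -1.6842) x1=(-0.6870, -1.4917, 1.2733) x2=(-0.9018, -1.0033, 0.3098) x3=(-1.0597, -0.8780, 0.5909)
step 2: x0=(-1.1759, 0.5406, -1.6884) x1=(-0.6842, -1.4931, 1.2663) x2=(-0.8927, -1.0074, 0.3083) x3=(-1.0502, -0.8755, 0.5834)
step 3: x0=(-1.1889, 0.5509, -1.6926) x1=(-0.6815, -1.4942, 1.2588) x2=(-0.8825, -1.0123, 0.3053) x3=(-1.0413, -0.8724, 0.5774)
step 4: x0=(-1.2019, 0.5613, -1.6969) x1=(-0.6789, -1.4950, 1.2509) x2=(-0.8714, -1.0183, 0.3009) x3=(-1.0333, -0.8688, 0.5731)
step 5: x0=(-1.2148, 0.5716, -1.7012) x1=(-0.6765, -1.4955, 1.2427) x2=(-0.8594, -1.0251, 0.2952) x3=(-1.0259, -0.8647, 0.5702)
step 6: x0=(-1.2278, 0.5820, -1.7055) x1=(-0.6742, -1.4958, 1.2340) x2=(-0.8465, -1.0329, 0.2884) x3=(-1.0192, -0.8599, 0.5688)
step 7: x0=(-1.2408, 0.5925, -1.7099) x1=(-0.6721, -1.4958, 1.2249) x2=(-0.8327, -1.0416, 0.2804) x3=(-1.0131, -0.8546, 0.5687)
step 8: x0=(-1.2538, 0.6029, -1.7143) x1=(-0.6701, -1.4954, 1.2154) x2=(-0.8182, -1.0512, 0.2715) x3=(-1.0076, -0.8488, 0.5697)
step 9: x0=(-1.2668, 0.6134, -1.7188) x1=(-0.6682, -1.4948, 1.2055) x2=(-0.8029, -1.0616, 0.2617) x3=(-1.0026, -0.8425, 0.5719)
step 10: x0=(-1.2798, 0.6239, -1.7233) x1=(-0.6665, -1.4939, 1.1952) x2=(-0.7870, -1.0728, 0.2512) x3=(-0.9980, -0.8358, 0.5751)
step 11: x0=(-1.2928, 0.6345, -1.7278) x1=(-0.6649, -1.4927, 1.1844) x2=(-0.7706, -1.0847, 0.2401) x3=(-0.9939, -0.8287, 0.5791)
step 12: x0=(-1.3058, 0.6450, -1.7324) x1=(-0.6634, -1.4911, 1.1733) x2=(-0.7536, -1.0973, 0.2285) x3=(-0.9901, -0.8214, 0.5840)
step 13: x0=(-1.3188, 0.6556, -1.7369) x1=(-0.6621, -1.4893, 1.1617) x2=(-0.7362, -1.1104, 0.2165) x3=(-0.9866, -0.8137, 0.5896)
step 14: x0=(-1.3318, 0.6662, -1.7416) x1=(-0.6608, -1.4871, 1.1496) x2=(-0.7183, -1.1242, 0.2042) x3=(-0.9833, -0.8059, 0.5959)
step 15: x0=(-1.3449, 0.6769, -1.7462) x1=(-0.6597, -1.4846, 1.1372) x2=(-0.7002, -1.1384, 0.1916) x3=(-0.9802, -0.7979, 0.6028)
step 16: x0=(-1.3579, 0.6875, -1.7509) x1=(-0.6588, -1.4818, 1.1243) x2=(-0.6816, -1.1532, 0.1788) x3=(-0.9774, -0.7897, 0.6103)
step 17: x0=(-1.3709, 0.6982, -1.7556) x1=(-0.6579, -1.4786, 1.1109) x2=(-0.6628, -1.1683, 0.1658) x3=(-0.9746, -0.7815, 0.6182)
step 18: x0=(-1.3840, 0.7089, -1.7604) x1=(-0.6572, -1.4751, 1.0972) x2=(-0.6438, -1.1839, 0.1527) x3=(-0.9720, -0.7732, 0.6266)
step 19: x0=(-1.3971, 0.7197, -1.7651) x1=(-0.6565, -1.4713, 1.0829) x2=(-0.6245, -1.1998, 0.1396) x3=(-0.9695, -0.7648, 0.6355)
step 20: x0=(-1.4101, 0.7304, -1.7699) x1=(-0.6560, -1.4671, 1.0683) x2=(-0.6050, -1.2161, 0.1265) x3=(-0.9671, -0.7565, 0.6448)
step 21: x0=(-1.4232, 0.7412, -1.7748) x1=(-0.6556, -1.4625, 1.0531) x2=(-0.5853, -1.2327, 0.1133) x3=(-0.9648, -0.7482, 0.6544)
step 22: x0=(-1.4363, 0.7520, -1.7796) x1=(-0.6553, -1.4576, 1.0376) x2=(-0.5655, -1.2496, 0.1002) x3=(-0.9625, -0.7399, 0.6644)
step 23: x0=(-1.4494, 0.7628, -1.7845) x1=(-0.6551, -1.4524, 1.0216) x2=(-0.5456, -1.2667, 0.0871) x3=(-0.9602, -0.7317, 0.6748)
step 24: x0=(-1.4625, 0.7736, -1.7894) x1=(-0.6550, -1.4467, 1.0051) x2=(-0.5255, -1.2841, 0.0741) x3=(-0.9579, -0.7237, 0.6854)
step 25: x0=(-1.4756, 0.7845, -1.7943) x1=(-0.6550, -1.4407, 0.9882) x2=(-0.5053, -1.3017, 0.0612) x3=(-0.9556, -0.7157, 0.6963)
step 26: x0=(-1.4887, 0.7954, -1.7993) x1=(-0.6550, -1.4343, 0.9709) x2=(-0.4851, -1.3195, 0.0484) x3=(-0.9534, -0.7079, 0.7075)
step 27: x0=(-1.5018, 0.8063, -1.8043) x1=(-0.6552, -1.4275, 0.9531) x2=(-0.4648, -1.3376, 0.0358) x3=(-0.9511, -0.7002, 0.7190)
step 28: x0=(-1.5150, 0.8172, -1.8093) x1=(-0.6555, -1.4203, 0.9350) x2=(-0.4444, -1.3558, 0.0232) x3=(-0.9487, -0.6927, 0.7306)
step 29: x0=(-1.5281, 0.8281, -1.8143) x1=(-0.6558, -1.4127, 0.9164) x2=(-0.4240, -1.3741, 0.0109) x3=(-0.9464, -0.6854, 0.7425)
step 30: x0=(-1.5413, 0.8391, -1.8193) x1=(-0.6563, -1.4047, 0.8974) x2=(-0.4036, -1.3926, -0.0013) x3=(-0.9439, -0.6783, 0.7546)
step 31: x0=(-1.5545, 0.8501, -1.8244) x1=(-0.6568, -1.3963, 0.8780) x2=(-0.3831, -1.4112, -0.0134) x3=(-0.9415, -0.6714, 0.7669)
step 32: x0=(-1.5676, 0.8611, -1.8295) x1=(-0.6573, -1.3876, 0.8583) x2=(-0.3626, -1.4300, -0.0253) x3=(-0.9389, -0.6648, 0.7793)
step 33: x0=(-1.5808, 0.8721, -1.8346) x1=(-0.6580, -1.3784, 0.8382) x2=(-0.3422, -1.4488, -0.0370) x3=(-0.9363, -0.6584, 0.7919)
step 34: x0=(-1.5940, 0.8831, -1.8397) x1=(-0.6587, -1.3688, 0.8178) x2=(-0.3218, -1.4677, -0.0485) x3=(-0.9337, -0.6523, 0.8045)
step 35: x0=(-1.6072, 0.8941, -1.8449) x1=(-0.6594, -1.3588, 0.7971) x2=(-0.3014, -1.4867, -0.0598) x3=(-0.9309, -0.6464, 0.8173)
step 36: x0=(-1.6204, 0.9052, -1.8500) x1=(-0.6602, -1.3484, 0.7761) x2=(-0.2810, -1.5058, -0.0710) x3=(-0.9281, -0.6408, 0.8302)
step 37: x0=(-1.6336, 0.9163, -1.8552) x1=(-0.6611, -1.3376, 0.7549) x2=(-0.2607, -1.5248, -0.0820) x3=(-0.9252, -0.6355, 0.8431)
step 38: x0=(-1.6469, 0.9273, -1.8604) x1=(-0.6620, -1.3265, 0.7334) x2=(-0.2404, -1.5440, -0.0928) x3=(-0.9222, -0.6305, 0.8561)
step 0 velocities: v0=(-0.7200, 0.5700, -0.2300) v1=(0.1700, -0.1000, -0.3600) v2=(0.4300, -0.1600, 0.0300) v3=(0.5900, 0.1000, -0.5500)
step 0: KE=1.6048, PE=1.5904, E=3.1952
step 38 velocities: v0=(-0.7349, 0.6161, -0.2888) v1=(-0.0510, 0.6307, -1.1975) v2=(1.1248, -1.0632, -0.5959) v3=(0.1692, 0.2699, 0.7205)
step 38: KE=4.7315, PE=-1.5381, E=3.1935

3.1935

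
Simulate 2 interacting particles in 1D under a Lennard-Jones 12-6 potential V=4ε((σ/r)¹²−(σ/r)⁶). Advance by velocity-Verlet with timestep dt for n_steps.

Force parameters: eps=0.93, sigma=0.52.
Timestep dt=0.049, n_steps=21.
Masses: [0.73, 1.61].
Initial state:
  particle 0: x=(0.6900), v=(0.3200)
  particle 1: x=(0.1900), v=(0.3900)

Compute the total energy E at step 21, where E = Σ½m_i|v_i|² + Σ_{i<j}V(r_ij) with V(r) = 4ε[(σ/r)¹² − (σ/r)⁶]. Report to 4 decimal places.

step 0: x0=(0.6900) x1=(0.1900)
step 1: x0=(0.8479) x1=(0.1446)
step 2: x0=(0.9942) x1=(0.1045)
step 3: x0=(1.1376) x1=(0.0657)
step 4: x0=(1.2801) x1=(0.0273)
step 5: x0=(1.4222) x1=(-0.0109)
step 6: x0=(1.5643) x1=(-0.0491)
step 7: x0=(1.7063) x1=(-0.0873)
step 8: x0=(1.8483) x1=(-0.1254)
step 9: x0=(1.9903) x1=(-0.1636)
step 10: x0=(2.1322) x1=(-0.2017)
step 11: x0=(2.2742) x1=(-0.2399)
step 12: x0=(2.4162) x1=(-0.2780)
step 13: x0=(2.5581) x1=(-0.3162)
step 14: x0=(2.7001) x1=(-0.3543)
step 15: x0=(2.8421) x1=(-0.3925)
step 16: x0=(2.9840) x1=(-0.4306)
step 17: x0=(3.1260) x1=(-0.4688)
step 18: x0=(3.2679) x1=(-0.5069)
step 19: x0=(3.4099) x1=(-0.5451)
step 20: x0=(3.5519) x1=(-0.5832)
step 21: x0=(3.6938) x1=(-0.6214)
step 0 velocities: v0=(0.3200) v1=(0.3900)
step 0: KE=0.1598, PE=1.2489, E=1.4087
step 21 velocities: v0=(2.8971) v1=(-0.7785)
step 21: KE=3.5515, PE=-0.0000, E=3.5515

3.5515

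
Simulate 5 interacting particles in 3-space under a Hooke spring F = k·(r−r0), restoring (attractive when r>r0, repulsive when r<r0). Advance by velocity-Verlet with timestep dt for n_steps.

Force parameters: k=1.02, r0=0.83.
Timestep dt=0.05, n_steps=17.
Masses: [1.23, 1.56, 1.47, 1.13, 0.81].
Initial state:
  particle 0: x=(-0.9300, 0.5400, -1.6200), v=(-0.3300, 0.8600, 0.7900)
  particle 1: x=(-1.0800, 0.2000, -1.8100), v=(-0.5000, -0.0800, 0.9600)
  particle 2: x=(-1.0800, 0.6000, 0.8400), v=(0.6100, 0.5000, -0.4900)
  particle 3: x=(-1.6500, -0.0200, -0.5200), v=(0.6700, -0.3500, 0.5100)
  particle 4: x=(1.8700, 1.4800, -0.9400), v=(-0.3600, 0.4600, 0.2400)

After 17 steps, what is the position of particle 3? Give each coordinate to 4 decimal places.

step 0: x0=(-0.9300, 0.5400, -1.6200) x1=(-1.0800, 0.2000, -1.8100) x2=(-1.0800, 0.6000, 0.8400) x3=(-1.6500, -0.0200, -0.5200) x4=(1.8700, 1.4800, -0.9400)
step 1: x0=(-0.9447, 0.5839, -1.5776) x1=(-1.1035, 0.1967, -1.7597) x2=(-1.0477, 0.6251, 0.8107) x3=(-1.6125, -0.0355, -0.4953) x4=(1.8374, 1.4975, -0.9271)
step 2: x0=(-0.9556, 0.6293, -1.5298) x1=(-1.1239, 0.1947, -1.7049) x2=(-1.0120, 0.6502, 0.7724) x3=(-1.5672, -0.0467, -0.4720) x4=(1.7761, 1.5040, -0.9125)
step 3: x0=(-0.9628, 0.6760, -1.4769) x1=(-1.1411, 0.1943, -1.6459) x2=(-0.9731, 0.6753, 0.7254) x3=(-1.5145, -0.0538, -0.4503) x4=(1.6871, 1.4996, -0.8960)
step 4: x0=(-0.9664, 0.7239, -1.4192) x1=(-1.1550, 0.1953, -1.5828) x2=(-0.9315, 0.7004, 0.6703) x3=(-1.4549, -0.0565, -0.4301) x4=(1.5716, 1.4846, -0.8778)
step 5: x0=(-0.9665, 0.7727, -1.3573) x1=(-1.1657, 0.1980, -1.5161) x2=(-0.8873, 0.7253, 0.6078) x3=(-1.3891, -0.0550, -0.4113) x4=(1.4313, 1.4596, -0.8577)
step 6: x0=(-0.9634, 0.8222, -1.2914) x1=(-1.1733, 0.2022, -1.4460) x2=(-0.8410, 0.7502, 0.5385) x3=(-1.3175, -0.0495, -0.3938) x4=(1.2683, 1.4250, -0.8358)
step 7: x0=(-0.9574, 0.8720, -1.2221) x1=(-1.1779, 0.2081, -1.3729) x2=(-0.7930, 0.7748, 0.4632) x3=(-1.2410, -0.0400, -0.3775) x4=(1.0849, 1.3818, -0.8123)
step 8: x0=(-0.9486, 0.9219, -1.1498) x1=(-1.1797, 0.2156, -1.2972) x2=(-0.7437, 0.7991, 0.3826) x3=(-1.1602, -0.0268, -0.3624) x4=(0.8837, 1.3306, -0.7872)
step 9: x0=(-0.9377, 0.9717, -1.0751) x1=(-1.1789, 0.2246, -1.2192) x2=(-0.6934, 0.8231, 0.2976) x3=(-1.0759, -0.0102, -0.3483) x4=(0.6677, 1.2725, -0.7607)
step 10: x0=(-0.9249, 1.0211, -0.9983) x1=(-1.1759, 0.2351, -1.1394) x2=(-0.6427, 0.8467, 0.2090) x3=(-0.9888, 0.0095, -0.3351) x4=(0.4399, 1.2087, -0.7330)
step 11: x0=(-0.9108, 1.0698, -0.9201) x1=(-1.1709, 0.2469, -1.0581) x2=(-0.5919, 0.8698, 0.1177) x3=(-0.8998, 0.0318, -0.3227) x4=(0.2033, 1.1403, -0.7044)
step 12: x0=(-0.8960, 1.1177, -0.8408) x1=(-1.1644, 0.2600, -0.9758) x2=(-0.5414, 0.8925, 0.0245) x3=(-0.8093, 0.0563, -0.3109) x4=(-0.0388, 1.0684, -0.6752)
step 13: x0=(-0.8810, 1.1647, -0.7610) x1=(-1.1567, 0.2742, -0.8926) x2=(-0.4913, 0.9147, -0.0697) x3=(-0.7182, 0.0826, -0.2996) x4=(-0.2835, 0.9943, -0.6458)
step 14: x0=(-0.8663, 1.2110, -0.6810) x1=(-1.1483, 0.2893, -0.8090) x2=(-0.4418, 0.9363, -0.1640) x3=(-0.6269, 0.1102, -0.2886) x4=(-0.5284, 0.9188, -0.6169)
step 15: x0=(-0.8522, 1.2568, -0.6010) x1=(-1.1395, 0.3050, -0.7250) x2=(-0.3924, 0.9576, -0.2580) x3=(-0.5355, 0.1387, -0.2779) x4=(-0.7729, 0.8422, -0.5890)
step 16: x0=(-0.8385, 1.3026, -0.5211) x1=(-1.1305, 0.3210, -0.6410) x2=(-0.3427, 0.9785, -0.3516) x3=(-0.4443, 0.1679, -0.2672) x4=(-1.0176, 0.7645, -0.5616)
step 17: x0=(-0.8249, 1.3480, -0.4412) x1=(-1.1213, 0.3371, -0.5570) x2=(-0.2929, 0.9991, -0.4451) x3=(-0.3534, 0.1980, -0.2567) x4=(-1.2624, 0.6871, -0.5341)

(-0.3534, 0.1980, -0.2567)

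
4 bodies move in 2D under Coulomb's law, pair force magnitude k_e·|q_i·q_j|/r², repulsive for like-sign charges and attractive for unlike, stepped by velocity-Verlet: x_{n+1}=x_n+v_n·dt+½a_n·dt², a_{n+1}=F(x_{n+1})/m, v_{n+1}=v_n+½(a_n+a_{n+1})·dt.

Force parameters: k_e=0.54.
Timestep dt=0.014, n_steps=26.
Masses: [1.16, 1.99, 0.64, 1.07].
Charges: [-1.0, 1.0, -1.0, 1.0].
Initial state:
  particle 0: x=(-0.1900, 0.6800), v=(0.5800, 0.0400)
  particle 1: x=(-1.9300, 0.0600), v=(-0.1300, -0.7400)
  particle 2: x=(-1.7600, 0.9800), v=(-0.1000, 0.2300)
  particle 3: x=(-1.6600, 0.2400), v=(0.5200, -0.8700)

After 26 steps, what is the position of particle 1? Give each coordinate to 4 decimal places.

(-2.0610, -0.2409)

step 0: x0=(-0.1900, 0.6800) x1=(-1.9300, 0.0600) x2=(-1.7600, 0.9800) x3=(-1.6600, 0.2400)
step 1: x0=(-0.1819, 0.6805) x1=(-1.9320, 0.0495) x2=(-1.7614, 0.9830) x3=(-1.6523, 0.2282)
step 2: x0=(-0.1738, 0.6811) x1=(-1.9344, 0.0389) x2=(-1.7629, 0.9855) x3=(-1.6439, 0.2170)
step 3: x0=(-0.1658, 0.6816) x1=(-1.9372, 0.0280) x2=(-1.7644, 0.9876) x3=(-1.6347, 0.2065)
step 4: x0=(-0.1577, 0.6820) x1=(-1.9403, 0.0170) x2=(-1.7660, 0.9893) x3=(-1.6248, 0.1965)
step 5: x0=(-0.1497, 0.6825) x1=(-1.9437, 0.0059) x2=(-1.7677, 0.9906) x3=(-1.6142, 0.1871)
step 6: x0=(-0.1418, 0.6829) x1=(-1.9475, -0.0054) x2=(-1.7693, 0.9915) x3=(-1.6030, 0.1781)
step 7: x0=(-0.1338, 0.6833) x1=(-1.9515, -0.0168) x2=(-1.7711, 0.9920) x3=(-1.5913, 0.1697)
step 8: x0=(-0.1259, 0.6836) x1=(-1.9558, -0.0282) x2=(-1.7728, 0.9921) x3=(-1.5790, 0.1616)
step 9: x0=(-0.1180, 0.6839) x1=(-1.9604, -0.0398) x2=(-1.7746, 0.9919) x3=(-1.5661, 0.1540)
step 10: x0=(-0.1101, 0.6842) x1=(-1.9651, -0.0514) x2=(-1.7764, 0.9913) x3=(-1.5528, 0.1467)
step 11: x0=(-0.1023, 0.6845) x1=(-1.9701, -0.0631) x2=(-1.7782, 0.9903) x3=(-1.5391, 0.1397)
step 12: x0=(-0.0945, 0.6848) x1=(-1.9753, -0.0748) x2=(-1.7801, 0.9891) x3=(-1.5250, 0.1331)
step 13: x0=(-0.0867, 0.6850) x1=(-1.9806, -0.0866) x2=(-1.7820, 0.9875) x3=(-1.5105, 0.1268)
step 14: x0=(-0.0789, 0.6852) x1=(-1.9861, -0.0983) x2=(-1.7839, 0.9856) x3=(-1.4957, 0.1208)
step 15: x0=(-0.0712, 0.6853) x1=(-1.9918, -0.1102) x2=(-1.7858, 0.9833) x3=(-1.4806, 0.1150)
step 16: x0=(-0.0635, 0.6855) x1=(-1.9976, -0.1220) x2=(-1.7878, 0.9808) x3=(-1.4651, 0.1095)
step 17: x0=(-0.0558, 0.6856) x1=(-2.0035, -0.1339) x2=(-1.7897, 0.9780) x3=(-1.4494, 0.1042)
step 18: x0=(-0.0481, 0.6857) x1=(-2.0095, -0.1458) x2=(-1.7917, 0.9748) x3=(-1.4335, 0.0992)
step 19: x0=(-0.0405, 0.6857) x1=(-2.0157, -0.1577) x2=(-1.7936, 0.9714) x3=(-1.4173, 0.0944)
step 20: x0=(-0.0329, 0.6857) x1=(-2.0219, -0.1695) x2=(-1.7956, 0.9677) x3=(-1.4009, 0.0898)
step 21: x0=(-0.0253, 0.6857) x1=(-2.0282, -0.1814) x2=(-1.7976, 0.9638) x3=(-1.3843, 0.0853)
step 22: x0=(-0.0178, 0.6857) x1=(-2.0346, -0.1933) x2=(-1.7995, 0.9595) x3=(-1.3675, 0.0811)
step 23: x0=(-0.0102, 0.6856) x1=(-2.0411, -0.2052) x2=(-1.8015, 0.9550) x3=(-1.3506, 0.0771)
step 24: x0=(-0.0028, 0.6855) x1=(-2.0477, -0.2171) x2=(-1.8035, 0.9503) x3=(-1.3335, 0.0732)
step 25: x0=(0.0047, 0.6854) x1=(-2.0543, -0.2290) x2=(-1.8054, 0.9452) x3=(-1.3162, 0.0695)
step 26: x0=(0.0122, 0.6852) x1=(-2.0610, -0.2409) x2=(-1.8074, 0.9400) x3=(-1.2988, 0.0660)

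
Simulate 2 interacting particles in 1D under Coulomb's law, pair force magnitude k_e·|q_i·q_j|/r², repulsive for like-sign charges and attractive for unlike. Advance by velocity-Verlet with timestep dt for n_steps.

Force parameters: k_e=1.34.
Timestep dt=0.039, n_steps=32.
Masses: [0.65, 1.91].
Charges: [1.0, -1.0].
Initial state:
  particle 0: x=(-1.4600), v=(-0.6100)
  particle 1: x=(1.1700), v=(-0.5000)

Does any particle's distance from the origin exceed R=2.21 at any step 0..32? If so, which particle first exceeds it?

step 0: x0=(-1.4600) x1=(1.1700)
step 1: x0=(-1.4836) x1=(1.1504)
step 2: x0=(-1.5067) x1=(1.1307)
step 3: x0=(-1.5293) x1=(1.1108)
step 4: x0=(-1.5515) x1=(1.0908)
step 5: x0=(-1.5733) x1=(1.0706)
step 6: x0=(-1.5946) x1=(1.0502)
step 7: x0=(-1.6155) x1=(1.0297)
step 8: x0=(-1.6359) x1=(1.0091)
step 9: x0=(-1.6559) x1=(0.9883)
step 10: x0=(-1.6754) x1=(0.9673)
step 11: x0=(-1.6945) x1=(0.9462)
step 12: x0=(-1.7131) x1=(0.9250)
step 13: x0=(-1.7313) x1=(0.9036)
step 14: x0=(-1.7490) x1=(0.8820)
step 15: x0=(-1.7662) x1=(0.8603)
step 16: x0=(-1.7831) x1=(0.8384)
step 17: x0=(-1.7994) x1=(0.8164)
step 18: x0=(-1.8153) x1=(0.7942)
step 19: x0=(-1.8307) x1=(0.7718)
step 20: x0=(-1.8457) x1=(0.7493)
step 21: x0=(-1.8602) x1=(0.7267)
step 22: x0=(-1.8743) x1=(0.7039)
step 23: x0=(-1.8878) x1=(0.6809)
step 24: x0=(-1.9009) x1=(0.6577)
step 25: x0=(-1.9135) x1=(0.6344)
step 26: x0=(-1.9257) x1=(0.6110)
step 27: x0=(-1.9373) x1=(0.5873)
step 28: x0=(-1.9485) x1=(0.5635)
step 29: x0=(-1.9591) x1=(0.5396)
step 30: x0=(-1.9693) x1=(0.5154)
step 31: x0=(-1.9789) x1=(0.4911)
step 32: x0=(-1.9880) x1=(0.4666)

no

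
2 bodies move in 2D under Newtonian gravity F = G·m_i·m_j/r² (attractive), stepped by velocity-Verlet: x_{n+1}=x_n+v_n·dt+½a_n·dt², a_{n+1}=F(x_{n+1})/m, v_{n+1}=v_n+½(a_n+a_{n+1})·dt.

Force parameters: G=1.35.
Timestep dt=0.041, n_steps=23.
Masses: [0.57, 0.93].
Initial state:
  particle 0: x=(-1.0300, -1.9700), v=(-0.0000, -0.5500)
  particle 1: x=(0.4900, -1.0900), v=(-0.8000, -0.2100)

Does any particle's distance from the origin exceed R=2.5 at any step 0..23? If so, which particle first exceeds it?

step 0: x0=(-1.0300, -1.9700) x1=(0.4900, -1.0900)
step 1: x0=(-1.0297, -1.9924) x1=(0.4570, -1.0987)
step 2: x0=(-1.0288, -2.0144) x1=(0.4237, -1.1077)
step 3: x0=(-1.0273, -2.0360) x1=(0.3899, -1.1168)
step 4: x0=(-1.0252, -2.0573) x1=(0.3558, -1.1262)
step 5: x0=(-1.0224, -2.0781) x1=(0.3213, -1.1359)
step 6: x0=(-1.0190, -2.0984) x1=(0.2865, -1.1459)
step 7: x0=(-1.0150, -2.1183) x1=(0.2512, -1.1561)
step 8: x0=(-1.0102, -2.1377) x1=(0.2155, -1.1667)
step 9: x0=(-1.0048, -2.1565) x1=(0.1794, -1.1776)
step 10: x0=(-0.9988, -2.1748) x1=(0.1429, -1.1888)
step 11: x0=(-0.9920, -2.1925) x1=(0.1059, -1.2004)
step 12: x0=(-0.9845, -2.2095) x1=(0.0685, -1.2124)
step 13: x0=(-0.9762, -2.2258) x1=(0.0307, -1.2248)
step 14: x0=(-0.9673, -2.2414) x1=(-0.0076, -1.2377)
step 15: x0=(-0.9575, -2.2562) x1=(-0.0464, -1.2510)
step 16: x0=(-0.9470, -2.2702) x1=(-0.0856, -1.2649)
step 17: x0=(-0.9358, -2.2832) x1=(-0.1254, -1.2794)
step 18: x0=(-0.9237, -2.2952) x1=(-0.1656, -1.2944)
step 19: x0=(-0.9108, -2.3062) x1=(-0.2063, -1.3101)
step 20: x0=(-0.8971, -2.3161) x1=(-0.2475, -1.3265)
step 21: x0=(-0.8826, -2.3246) x1=(-0.2892, -1.3437)
step 22: x0=(-0.8672, -2.3318) x1=(-0.3314, -1.3617)
step 23: x0=(-0.8510, -2.3375) x1=(-0.3741, -1.3807)

no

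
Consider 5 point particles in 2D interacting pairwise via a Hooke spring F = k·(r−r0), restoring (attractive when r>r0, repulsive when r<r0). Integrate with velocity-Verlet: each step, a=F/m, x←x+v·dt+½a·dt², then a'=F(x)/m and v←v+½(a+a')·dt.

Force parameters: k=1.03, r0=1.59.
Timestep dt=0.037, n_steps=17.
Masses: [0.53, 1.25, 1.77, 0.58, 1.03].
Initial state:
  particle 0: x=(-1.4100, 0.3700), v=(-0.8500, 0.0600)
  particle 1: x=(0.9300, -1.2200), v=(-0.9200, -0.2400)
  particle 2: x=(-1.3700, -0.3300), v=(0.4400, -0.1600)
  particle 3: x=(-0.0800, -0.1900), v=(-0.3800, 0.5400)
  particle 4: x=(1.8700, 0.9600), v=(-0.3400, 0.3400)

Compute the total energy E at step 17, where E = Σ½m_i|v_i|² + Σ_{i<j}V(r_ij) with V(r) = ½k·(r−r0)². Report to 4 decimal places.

6.8171

step 0: x0=(-1.4100, 0.3700) x1=(0.9300, -1.2200) x2=(-1.3700, -0.3300) x3=(-0.0800, -0.1900) x4=(1.8700, 0.9600)
step 1: x0=(-1.4381, 0.3730) x1=(0.8952, -1.2280) x2=(-1.3528, -0.3361) x3=(-0.0930, -0.1695) x4=(1.8544, 0.9712)
step 2: x0=(-1.4594, 0.3773) x1=(0.8588, -1.2341) x2=(-1.3337, -0.3427) x3=(-0.1037, -0.1480) x4=(1.8329, 0.9794)
step 3: x0=(-1.4742, 0.3831) x1=(0.8209, -1.2383) x2=(-1.3129, -0.3496) x3=(-0.1121, -0.1254) x4=(1.8054, 0.9848)
step 4: x0=(-1.4826, 0.3901) x1=(0.7816, -1.2407) x2=(-1.2904, -0.3569) x3=(-0.1183, -0.1017) x4=(1.7721, 0.9874)
step 5: x0=(-1.4848, 0.3983) x1=(0.7411, -1.2413) x2=(-1.2663, -0.3645) x3=(-0.1221, -0.0770) x4=(1.7332, 0.9870)
step 6: x0=(-1.4811, 0.4076) x1=(0.6993, -1.2400) x2=(-1.2406, -0.3725) x3=(-0.1237, -0.0512) x4=(1.6887, 0.9839)
step 7: x0=(-1.4716, 0.4180) x1=(0.6565, -1.2370) x2=(-1.2135, -0.3807) x3=(-0.1231, -0.0243) x4=(1.6389, 0.9780)
step 8: x0=(-1.4568, 0.4293) x1=(0.6126, -1.2323) x2=(-1.1851, -0.3893) x3=(-0.1203, 0.0036) x4=(1.5841, 0.9695)
step 9: x0=(-1.4369, 0.4416) x1=(0.5679, -1.2259) x2=(-1.1555, -0.3981) x3=(-0.1155, 0.0325) x4=(1.5245, 0.9584)
step 10: x0=(-1.4123, 0.4547) x1=(0.5224, -1.2180) x2=(-1.1248, -0.4073) x3=(-0.1087, 0.0623) x4=(1.4605, 0.9449)
step 11: x0=(-1.3835, 0.4686) x1=(0.4762, -1.2086) x2=(-1.0932, -0.4166) x3=(-0.1001, 0.0931) x4=(1.3925, 0.9292)
step 12: x0=(-1.3508, 0.4832) x1=(0.4295, -1.1979) x2=(-1.0607, -0.4263) x3=(-0.0898, 0.1248) x4=(1.3208, 0.9114)
step 13: x0=(-1.3148, 0.4986) x1=(0.3824, -1.1859) x2=(-1.0276, -0.4362) x3=(-0.0779, 0.1572) x4=(1.2457, 0.8917)
step 14: x0=(-1.2759, 0.5147) x1=(0.3350, -1.1728) x2=(-0.9939, -0.4464) x3=(-0.0646, 0.1904) x4=(1.1679, 0.8703)
step 15: x0=(-1.2346, 0.5314) x1=(0.2875, -1.1586) x2=(-0.9598, -0.4568) x3=(-0.0501, 0.2242) x4=(1.0877, 0.8474)
step 16: x0=(-1.1915, 0.5487) x1=(0.2398, -1.1435) x2=(-0.9255, -0.4674) x3=(-0.0346, 0.2584) x4=(1.0055, 0.8232)
step 17: x0=(-1.1470, 0.5666) x1=(0.1922, -1.1277) x2=(-0.8909, -0.4782) x3=(-0.0183, 0.2930) x4=(0.9219, 0.7979)
step 0 velocities: v0=(-0.8500, 0.0600) v1=(-0.9200, -0.2400) v2=(0.4400, -0.1600) v3=(-0.3800, 0.5400) v4=(-0.3400, 0.3400)
step 0: KE=1.1969, PE=5.6277, E=6.8246
step 17 velocities: v0=(1.2128, 0.4910) v1=(-1.2856, 0.4368) v2=(0.9335, -0.2957) v3=(0.4500, 0.9383) v4=(-2.2731, -0.6942)
step 17: KE=5.6777, PE=1.1395, E=6.8171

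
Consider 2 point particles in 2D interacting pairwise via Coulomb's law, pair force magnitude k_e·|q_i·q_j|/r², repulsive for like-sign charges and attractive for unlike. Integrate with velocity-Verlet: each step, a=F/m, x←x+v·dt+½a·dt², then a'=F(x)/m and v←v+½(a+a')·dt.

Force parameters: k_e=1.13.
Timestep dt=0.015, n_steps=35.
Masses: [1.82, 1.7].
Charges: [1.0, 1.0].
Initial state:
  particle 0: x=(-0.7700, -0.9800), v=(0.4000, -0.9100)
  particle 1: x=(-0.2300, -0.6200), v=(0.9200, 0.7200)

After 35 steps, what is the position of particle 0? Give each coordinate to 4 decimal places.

step 0: x0=(-0.7700, -0.9800) x1=(-0.2300, -0.6200)
step 1: x0=(-0.7641, -0.9937) x1=(-0.2161, -0.6091)
step 2: x0=(-0.7585, -1.0077) x1=(-0.2018, -0.5980)
step 3: x0=(-0.7532, -1.0218) x1=(-0.1874, -0.5867)
step 4: x0=(-0.7480, -1.0360) x1=(-0.1727, -0.5753)
step 5: x0=(-0.7431, -1.0504) x1=(-0.1577, -0.5637)
step 6: x0=(-0.7383, -1.0650) x1=(-0.1426, -0.5519)
step 7: x0=(-0.7337, -1.0797) x1=(-0.1273, -0.5399)
step 8: x0=(-0.7292, -1.0946) x1=(-0.1118, -0.5278)
step 9: x0=(-0.7250, -1.1096) x1=(-0.0962, -0.5156)
step 10: x0=(-0.7208, -1.1247) x1=(-0.0804, -0.5032)
step 11: x0=(-0.7168, -1.1400) x1=(-0.0645, -0.4907)
step 12: x0=(-0.7129, -1.1553) x1=(-0.0485, -0.4780)
step 13: x0=(-0.7091, -1.1708) x1=(-0.0323, -0.4653)
step 14: x0=(-0.7053, -1.1864) x1=(-0.0161, -0.4524)
step 15: x0=(-0.7017, -1.2021) x1=(0.0003, -0.4394)
step 16: x0=(-0.6982, -1.2179) x1=(0.0167, -0.4264)
step 17: x0=(-0.6948, -1.2337) x1=(0.0333, -0.4132)
step 18: x0=(-0.6914, -1.2497) x1=(0.0499, -0.3999)
step 19: x0=(-0.6881, -1.2657) x1=(0.0666, -0.3866)
step 20: x0=(-0.6849, -1.2819) x1=(0.0834, -0.3731)
step 21: x0=(-0.6817, -1.2980) x1=(0.1002, -0.3596)
step 22: x0=(-0.6786, -1.3143) x1=(0.1171, -0.3460)
step 23: x0=(-0.6756, -1.3306) x1=(0.1341, -0.3323)
step 24: x0=(-0.6726, -1.3470) x1=(0.1511, -0.3186)
step 25: x0=(-0.6697, -1.3635) x1=(0.1682, -0.3048)
step 26: x0=(-0.6668, -1.3800) x1=(0.1853, -0.2909)
step 27: x0=(-0.6639, -1.3966) x1=(0.2025, -0.2769)
step 28: x0=(-0.6611, -1.4132) x1=(0.2197, -0.2630)
step 29: x0=(-0.6584, -1.4299) x1=(0.2370, -0.2489)
step 30: x0=(-0.6557, -1.4467) x1=(0.2543, -0.2348)
step 31: x0=(-0.6530, -1.4635) x1=(0.2716, -0.2206)
step 32: x0=(-0.6503, -1.4803) x1=(0.2890, -0.2064)
step 33: x0=(-0.6477, -1.4972) x1=(0.3064, -0.1922)
step 34: x0=(-0.6451, -1.5141) x1=(0.3239, -0.1779)
step 35: x0=(-0.6425, -1.5311) x1=(0.3414, -0.1635)

(-0.6425, -1.5311)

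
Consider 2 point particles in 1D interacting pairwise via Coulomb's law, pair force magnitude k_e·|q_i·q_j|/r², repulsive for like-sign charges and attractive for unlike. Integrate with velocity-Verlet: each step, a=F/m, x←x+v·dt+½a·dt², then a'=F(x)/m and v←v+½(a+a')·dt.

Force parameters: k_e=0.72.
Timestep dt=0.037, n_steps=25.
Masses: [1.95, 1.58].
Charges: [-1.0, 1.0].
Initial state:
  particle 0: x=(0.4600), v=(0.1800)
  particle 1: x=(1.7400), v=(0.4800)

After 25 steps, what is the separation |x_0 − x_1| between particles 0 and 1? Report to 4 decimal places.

1.3603

step 0: x0=(0.4600) x1=(1.7400)
step 1: x0=(0.4668) x1=(1.7576)
step 2: x0=(0.4739) x1=(1.7748)
step 3: x0=(0.4813) x1=(1.7916)
step 4: x0=(0.4891) x1=(1.8081)
step 5: x0=(0.4971) x1=(1.8242)
step 6: x0=(0.5053) x1=(1.8399)
step 7: x0=(0.5139) x1=(1.8553)
step 8: x0=(0.5228) x1=(1.8704)
step 9: x0=(0.5319) x1=(1.8851)
step 10: x0=(0.5413) x1=(1.8994)
step 11: x0=(0.5510) x1=(1.9135)
step 12: x0=(0.5609) x1=(1.9272)
step 13: x0=(0.5712) x1=(1.9405)
step 14: x0=(0.5817) x1=(1.9536)
step 15: x0=(0.5924) x1=(1.9663)
step 16: x0=(0.6035) x1=(1.9786)
step 17: x0=(0.6148) x1=(1.9907)
step 18: x0=(0.6263) x1=(2.0024)
step 19: x0=(0.6382) x1=(2.0137)
step 20: x0=(0.6503) x1=(2.0248)
step 21: x0=(0.6626) x1=(2.0355)
step 22: x0=(0.6753) x1=(2.0459)
step 23: x0=(0.6882) x1=(2.0559)
step 24: x0=(0.7013) x1=(2.0657)
step 25: x0=(0.7148) x1=(2.0750)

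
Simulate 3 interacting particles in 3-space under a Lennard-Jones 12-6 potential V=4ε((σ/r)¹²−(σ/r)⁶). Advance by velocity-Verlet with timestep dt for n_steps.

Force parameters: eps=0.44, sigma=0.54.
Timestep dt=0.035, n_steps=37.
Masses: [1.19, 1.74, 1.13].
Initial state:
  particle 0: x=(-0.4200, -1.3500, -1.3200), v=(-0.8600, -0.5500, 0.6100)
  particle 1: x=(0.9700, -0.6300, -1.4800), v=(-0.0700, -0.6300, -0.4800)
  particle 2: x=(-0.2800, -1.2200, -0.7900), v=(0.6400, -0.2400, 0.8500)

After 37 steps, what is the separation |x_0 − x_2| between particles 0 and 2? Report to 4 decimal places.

1.8907

step 0: x0=(-0.4200, -1.3500, -1.3200) x1=(0.9700, -0.6300, -1.4800) x2=(-0.2800, -1.2200, -0.7900)
step 1: x0=(-0.4511, -1.3702, -1.3025) x1=(0.9675, -0.6521, -1.4968) x2=(-0.2565, -1.2274, -0.7562)
step 2: x0=(-0.4825, -1.3906, -1.2859) x1=(0.9651, -0.6741, -1.5136) x2=(-0.2327, -1.2346, -0.7215)
step 3: x0=(-0.5133, -1.4106, -1.2678) x1=(0.9626, -0.6962, -1.5304) x2=(-0.2096, -1.2421, -0.6883)
step 4: x0=(-0.5431, -1.4301, -1.2480) x1=(0.9601, -0.7182, -1.5472) x2=(-0.1874, -1.2502, -0.6569)
step 5: x0=(-0.5721, -1.4492, -1.2267) x1=(0.9576, -0.7403, -1.5639) x2=(-0.1661, -1.2588, -0.6271)
step 6: x0=(-0.6003, -1.4679, -1.2043) x1=(0.9551, -0.7624, -1.5807) x2=(-0.1456, -1.2678, -0.5986)
step 7: x0=(-0.6277, -1.4862, -1.1809) x1=(0.9526, -0.7845, -1.5975) x2=(-0.1259, -1.2770, -0.5710)
step 8: x0=(-0.6546, -1.5044, -1.1569) x1=(0.9500, -0.8066, -1.6142) x2=(-0.1067, -1.2865, -0.5442)
step 9: x0=(-0.6810, -1.5223, -1.1323) x1=(0.9475, -0.8287, -1.6310) x2=(-0.0881, -1.2962, -0.5179)
step 10: x0=(-0.7071, -1.5401, -1.1074) x1=(0.9449, -0.8508, -1.6477) x2=(-0.0698, -1.3061, -0.4920)
step 11: x0=(-0.7328, -1.5578, -1.0821) x1=(0.9424, -0.8729, -1.6645) x2=(-0.0519, -1.3161, -0.4665)
step 12: x0=(-0.7582, -1.5754, -1.0566) x1=(0.9398, -0.8950, -1.6812) x2=(-0.0342, -1.3261, -0.4412)
step 13: x0=(-0.7835, -1.5929, -1.0309) x1=(0.9373, -0.9171, -1.6979) x2=(-0.0167, -1.3363, -0.4161)
step 14: x0=(-0.8085, -1.6104, -1.0051) x1=(0.9347, -0.9392, -1.7147) x2=(0.0005, -1.3465, -0.3912)
step 15: x0=(-0.8335, -1.6278, -0.9791) x1=(0.9321, -0.9613, -1.7314) x2=(0.0177, -1.3568, -0.3664)
step 16: x0=(-0.8583, -1.6451, -0.9531) x1=(0.9296, -0.9834, -1.7481) x2=(0.0347, -1.3670, -0.3417)
step 17: x0=(-0.8830, -1.6625, -0.9270) x1=(0.9270, -1.0055, -1.7648) x2=(0.0516, -1.3774, -0.3171)
step 18: x0=(-0.9076, -1.6798, -0.9009) x1=(0.9244, -1.0276, -1.7815) x2=(0.0684, -1.3877, -0.2925)
step 19: x0=(-0.9321, -1.6971, -0.8747) x1=(0.9218, -1.0497, -1.7982) x2=(0.0852, -1.3981, -0.2680)
step 20: x0=(-0.9566, -1.7144, -0.8485) x1=(0.9192, -1.0718, -1.8149) x2=(0.1019, -1.4085, -0.2435)
step 21: x0=(-0.9811, -1.7316, -0.8223) x1=(0.9166, -1.0939, -1.8316) x2=(0.1186, -1.4188, -0.2190)
step 22: x0=(-1.0055, -1.7489, -0.7961) x1=(0.9140, -1.1161, -1.8483) x2=(0.1352, -1.4293, -0.1946)
step 23: x0=(-1.0299, -1.7661, -0.7698) x1=(0.9115, -1.1382, -1.8650) x2=(0.1518, -1.4397, -0.1702)
step 24: x0=(-1.0542, -1.7834, -0.7435) x1=(0.9089, -1.1603, -1.8817) x2=(0.1683, -1.4501, -0.1458)
step 25: x0=(-1.0786, -1.8006, -0.7172) x1=(0.9063, -1.1824, -1.8984) x2=(0.1849, -1.4605, -0.1214)
step 26: x0=(-1.1029, -1.8178, -0.6909) x1=(0.9037, -1.2045, -1.9151) x2=(0.2014, -1.4709, -0.0970)
step 27: x0=(-1.1272, -1.8351, -0.6646) x1=(0.9011, -1.2266, -1.9318) x2=(0.2179, -1.4814, -0.0727)
step 28: x0=(-1.1514, -1.8523, -0.6383) x1=(0.8985, -1.2487, -1.9485) x2=(0.2344, -1.4918, -0.0483)
step 29: x0=(-1.1757, -1.8695, -0.6120) x1=(0.8959, -1.2709, -1.9651) x2=(0.2509, -1.5023, -0.0240)
step 30: x0=(-1.2000, -1.8867, -0.5857) x1=(0.8933, -1.2930, -1.9818) x2=(0.2674, -1.5127, 0.0003)
step 31: x0=(-1.2242, -1.9039, -0.5594) x1=(0.8907, -1.3151, -1.9985) x2=(0.2839, -1.5231, 0.0247)
step 32: x0=(-1.2485, -1.9211, -0.5330) x1=(0.8881, -1.3372, -2.0152) x2=(0.3003, -1.5336, 0.0490)
step 33: x0=(-1.2727, -1.9383, -0.5067) x1=(0.8855, -1.3593, -2.0319) x2=(0.3168, -1.5440, 0.0733)
step 34: x0=(-1.2969, -1.9555, -0.4804) x1=(0.8829, -1.3814, -2.0485) x2=(0.3332, -1.5545, 0.0977)
step 35: x0=(-1.3212, -1.9727, -0.4540) x1=(0.8803, -1.4036, -2.0652) x2=(0.3497, -1.5649, 0.1220)
step 36: x0=(-1.3454, -1.9899, -0.4277) x1=(0.8777, -1.4257, -2.0819) x2=(0.3661, -1.5754, 0.1463)
step 37: x0=(-1.3696, -2.0071, -0.4014) x1=(0.8751, -1.4478, -2.0986) x2=(0.3826, -1.5858, 0.1706)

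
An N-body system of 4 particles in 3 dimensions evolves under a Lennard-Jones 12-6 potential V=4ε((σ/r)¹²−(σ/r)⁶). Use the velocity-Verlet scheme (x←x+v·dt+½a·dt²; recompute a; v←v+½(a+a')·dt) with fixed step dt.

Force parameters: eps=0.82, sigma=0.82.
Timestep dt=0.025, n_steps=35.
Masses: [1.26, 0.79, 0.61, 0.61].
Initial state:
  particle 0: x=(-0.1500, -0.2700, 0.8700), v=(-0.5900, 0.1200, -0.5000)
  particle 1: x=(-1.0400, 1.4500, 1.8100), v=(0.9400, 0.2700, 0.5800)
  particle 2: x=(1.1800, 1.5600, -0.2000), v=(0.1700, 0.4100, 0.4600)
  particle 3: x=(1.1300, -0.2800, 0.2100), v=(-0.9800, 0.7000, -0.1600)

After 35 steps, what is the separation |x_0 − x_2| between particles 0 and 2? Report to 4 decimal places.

step 0: x0=(-0.1500, -0.2700, 0.8700) x1=(-1.0400, 1.4500, 1.8100) x2=(1.1800, 1.5600, -0.2000) x3=(1.1300, -0.2800, 0.2100)
step 1: x0=(-0.1647, -0.2670, 0.8575) x1=(-1.0165, 1.4567, 1.8245) x2=(1.1842, 1.5702, -0.1885) x3=(1.1053, -0.2625, 0.2061)
step 2: x0=(-0.1791, -0.2640, 0.8448) x1=(-0.9930, 1.4635, 1.8390) x2=(1.1885, 1.5803, -0.1770) x3=(1.0802, -0.2449, 0.2024)
step 3: x0=(-0.1934, -0.2609, 0.8321) x1=(-0.9694, 1.4702, 1.8534) x2=(1.1927, 1.5904, -0.1654) x3=(1.0546, -0.2272, 0.1989)
step 4: x0=(-0.2074, -0.2579, 0.8192) x1=(-0.9459, 1.4769, 1.8679) x2=(1.1969, 1.6004, -0.1538) x3=(1.0286, -0.2094, 0.1956)
step 5: x0=(-0.2211, -0.2548, 0.8062) x1=(-0.9224, 1.4835, 1.8823) x2=(1.2011, 1.6102, -0.1422) x3=(1.0021, -0.1916, 0.1926)
step 6: x0=(-0.2346, -0.2517, 0.7931) x1=(-0.8988, 1.4902, 1.8968) x2=(1.2053, 1.6200, -0.1306) x3=(0.9750, -0.1738, 0.1899)
step 7: x0=(-0.2479, -0.2485, 0.7798) x1=(-0.8752, 1.4968, 1.9112) x2=(1.2094, 1.6297, -0.1190) x3=(0.9473, -0.1559, 0.1874)
step 8: x0=(-0.2608, -0.2454, 0.7664) x1=(-0.8517, 1.5034, 1.9256) x2=(1.2136, 1.6393, -0.1073) x3=(0.9190, -0.1379, 0.1852)
step 9: x0=(-0.2733, -0.2421, 0.7529) x1=(-0.8281, 1.5100, 1.9400) x2=(1.2177, 1.6489, -0.0956) x3=(0.8901, -0.1200, 0.1834)
step 10: x0=(-0.2856, -0.2388, 0.7391) x1=(-0.8045, 1.5166, 1.9544) x2=(1.2218, 1.6583, -0.0839) x3=(0.8603, -0.1020, 0.1819)
step 11: x0=(-0.2974, -0.2355, 0.7252) x1=(-0.7809, 1.5232, 1.9687) x2=(1.2259, 1.6676, -0.0722) x3=(0.8298, -0.0840, 0.1808)
step 12: x0=(-0.3087, -0.2321, 0.7111) x1=(-0.7573, 1.5297, 1.9831) x2=(1.2299, 1.6768, -0.0605) x3=(0.7984, -0.0661, 0.1801)
step 13: x0=(-0.3196, -0.2286, 0.6967) x1=(-0.7336, 1.5362, 1.9974) x2=(1.2339, 1.6860, -0.0487) x3=(0.7659, -0.0482, 0.1800)
step 14: x0=(-0.3299, -0.2250, 0.6821) x1=(-0.7100, 1.5428, 2.0117) x2=(1.2379, 1.6950, -0.0370) x3=(0.7324, -0.0304, 0.1803)
step 15: x0=(-0.3396, -0.2213, 0.6672) x1=(-0.6864, 1.5493, 2.0260) x2=(1.2418, 1.7039, -0.0252) x3=(0.6976, -0.0128, 0.1813)
step 16: x0=(-0.3486, -0.2174, 0.6520) x1=(-0.6627, 1.5557, 2.0403) x2=(1.2457, 1.7128, -0.0134) x3=(0.6614, 0.0047, 0.1829)
step 17: x0=(-0.3569, -0.2134, 0.6364) x1=(-0.6391, 1.5622, 2.0546) x2=(1.2496, 1.7215, -0.0016) x3=(0.6237, 0.0219, 0.1852)
step 18: x0=(-0.3642, -0.2091, 0.6204) x1=(-0.6155, 1.5687, 2.0688) x2=(1.2534, 1.7302, 0.0103) x3=(0.5841, 0.0387, 0.1884)
step 19: x0=(-0.3706, -0.2046, 0.6040) x1=(-0.5918, 1.5751, 2.0831) x2=(1.2572, 1.7388, 0.0221) x3=(0.5426, 0.0551, 0.1924)
step 20: x0=(-0.3760, -0.1997, 0.5871) x1=(-0.5681, 1.5816, 2.0973) x2=(1.2610, 1.7472, 0.0340) x3=(0.4990, 0.0710, 0.1975)
step 21: x0=(-0.3803, -0.1946, 0.5698) x1=(-0.5445, 1.5880, 2.1115) x2=(1.2647, 1.7556, 0.0458) x3=(0.4533, 0.0863, 0.2034)
step 22: x0=(-0.3840, -0.1892, 0.5522) x1=(-0.5208, 1.5944, 2.1257) x2=(1.2684, 1.7640, 0.0577) x3=(0.4063, 0.1012, 0.2100)
step 23: x0=(-0.3880, -0.1839, 0.5347) x1=(-0.4971, 1.6008, 2.1399) x2=(1.2720, 1.7722, 0.0696) x3=(0.3601, 0.1165, 0.2162)
step 24: x0=(-0.3951, -0.1799, 0.5186) x1=(-0.4734, 1.6072, 2.1541) x2=(1.2756, 1.7804, 0.0815) x3=(0.3201, 0.1343, 0.2198)
step 25: x0=(-0.4090, -0.1788, 0.5053) x1=(-0.4497, 1.6136, 2.1683) x2=(1.2791, 1.7886, 0.0934) x3=(0.2945, 0.1585, 0.2174)
step 26: x0=(-0.4306, -0.1814, 0.4951) x1=(-0.4260, 1.6199, 2.1824) x2=(1.2826, 1.7966, 0.1054) x3=(0.2846, 0.1903, 0.2086)
step 27: x0=(-0.4563, -0.1862, 0.4866) x1=(-0.4023, 1.6263, 2.1965) x2=(1.2861, 1.8046, 0.1173) x3=(0.2832, 0.2265, 0.1964)
step 28: x0=(-0.4830, -0.1915, 0.4785) x1=(-0.3786, 1.6326, 2.2107) x2=(1.2895, 1.8126, 0.1292) x3=(0.2839, 0.2639, 0.1834)
step 29: x0=(-0.5092, -0.1965, 0.4702) x1=(-0.3549, 1.6390, 2.2248) x2=(1.2928, 1.8204, 0.1412) x3=(0.2837, 0.3009, 0.1708)
step 30: x0=(-0.5345, -0.2009, 0.4616) x1=(-0.3312, 1.6453, 2.2388) x2=(1.2961, 1.8282, 0.1532) x3=(0.2817, 0.3368, 0.1588)
step 31: x0=(-0.5589, -0.2047, 0.4526) x1=(-0.3075, 1.6516, 2.2529) x2=(1.2993, 1.8359, 0.1651) x3=(0.2778, 0.3715, 0.1476)
step 32: x0=(-0.5823, -0.2079, 0.4433) x1=(-0.2838, 1.6580, 2.2670) x2=(1.3025, 1.8435, 0.1771) x3=(0.2721, 0.4050, 0.1371)
step 33: x0=(-0.6050, -0.2106, 0.4338) x1=(-0.2601, 1.6643, 2.2810) x2=(1.3056, 1.8511, 0.1891) x3=(0.2649, 0.4374, 0.1271)
step 34: x0=(-0.6270, -0.2127, 0.4240) x1=(-0.2363, 1.6706, 2.2950) x2=(1.3086, 1.8585, 0.2010) x3=(0.2563, 0.4689, 0.1177)
step 35: x0=(-0.6484, -0.2143, 0.4139) x1=(-0.2126, 1.6769, 2.3091) x2=(1.3116, 1.8658, 0.2130) x3=(0.2465, 0.4995, 0.1088)

2.8651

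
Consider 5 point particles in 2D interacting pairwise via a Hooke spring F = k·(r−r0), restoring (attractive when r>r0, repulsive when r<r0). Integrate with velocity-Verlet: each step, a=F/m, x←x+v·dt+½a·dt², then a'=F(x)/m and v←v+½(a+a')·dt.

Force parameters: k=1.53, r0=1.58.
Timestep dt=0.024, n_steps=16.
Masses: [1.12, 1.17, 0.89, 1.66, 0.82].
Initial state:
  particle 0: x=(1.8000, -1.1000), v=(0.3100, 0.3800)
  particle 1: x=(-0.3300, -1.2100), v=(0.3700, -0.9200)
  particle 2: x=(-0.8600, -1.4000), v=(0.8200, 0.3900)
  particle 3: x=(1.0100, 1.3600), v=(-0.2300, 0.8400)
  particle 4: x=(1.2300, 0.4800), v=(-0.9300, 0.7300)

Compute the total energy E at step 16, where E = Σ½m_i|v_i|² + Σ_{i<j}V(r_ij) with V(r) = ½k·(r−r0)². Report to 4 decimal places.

step 0: x0=(1.8000, -1.1000) x1=(-0.3300, -1.2100) x2=(-0.8600, -1.4000) x3=(1.0100, 1.3600) x4=(1.2300, 0.4800)
step 1: x0=(1.8067, -1.0905) x1=(-0.3201, -1.2313) x2=(-0.8393, -1.3896) x3=(1.0041, 1.3794) x4=(1.2070, 0.4964)
step 2: x0=(1.8118, -1.0803) x1=(-0.3083, -1.2510) x2=(-0.8167, -1.3772) x3=(0.9974, 1.3972) x4=(1.1828, 0.5105)
step 3: x0=(1.8153, -1.0694) x1=(-0.2945, -1.2692) x2=(-0.7923, -1.3626) x3=(0.9901, 1.4134) x4=(1.1574, 0.5223)
step 4: x0=(1.8173, -1.0577) x1=(-0.2786, -1.2858) x2=(-0.7662, -1.3460) x3=(0.9820, 1.4280) x4=(1.1307, 0.5318)
step 5: x0=(1.8178, -1.0453) x1=(-0.2608, -1.3009) x2=(-0.7384, -1.3271) x3=(0.9732, 1.4410) x4=(1.1030, 0.5390)
step 6: x0=(1.8168, -1.0321) x1=(-0.2410, -1.3144) x2=(-0.7092, -1.3061) x3=(0.9638, 1.4524) x4=(1.0742, 0.5440)
step 7: x0=(1.8143, -1.0182) x1=(-0.2193, -1.3265) x2=(-0.6787, -1.2828) x3=(0.9537, 1.4621) x4=(1.0443, 0.5466)
step 8: x0=(1.8105, -1.0035) x1=(-0.1956, -1.3372) x2=(-0.6468, -1.2573) x3=(0.9431, 1.4703) x4=(1.0136, 0.5471)
step 9: x0=(1.8052, -0.9880) x1=(-0.1701, -1.3466) x2=(-0.6138, -1.2296) x3=(0.9319, 1.4768) x4=(0.9819, 0.5455)
step 10: x0=(1.7986, -0.9718) x1=(-0.1428, -1.3547) x2=(-0.5798, -1.1995) x3=(0.9202, 1.4817) x4=(0.9494, 0.5417)
step 11: x0=(1.7907, -0.9548) x1=(-0.1139, -1.3616) x2=(-0.5448, -1.1672) x3=(0.9080, 1.4850) x4=(0.9162, 0.5360)
step 12: x0=(1.7816, -0.9371) x1=(-0.0833, -1.3674) x2=(-0.5089, -1.1326) x3=(0.8954, 1.4868) x4=(0.8823, 0.5284)
step 13: x0=(1.7714, -0.9187) x1=(-0.0512, -1.3721) x2=(-0.4722, -1.0957) x3=(0.8824, 1.4870) x4=(0.8478, 0.5190)
step 14: x0=(1.7601, -0.8996) x1=(-0.0177, -1.3758) x2=(-0.4349, -1.0567) x3=(0.8690, 1.4858) x4=(0.8128, 0.5078)
step 15: x0=(1.7478, -0.8797) x1=(0.0170, -1.3787) x2=(-0.3969, -1.0155) x3=(0.8552, 1.4830) x4=(0.7773, 0.4951)
step 16: x0=(1.7346, -0.8592) x1=(0.0529, -1.3806) x2=(-0.3584, -0.9723) x3=(0.8412, 1.4788) x4=(0.7415, 0.4810)
step 0 velocities: v0=(0.3100, 0.3800) v1=(0.3700, -0.9200) v2=(0.8200, 0.3900) v3=(-0.2300, 0.8400) v4=(-0.9300, 0.7300)
step 0: KE=2.2795, PE=8.3089, E=10.5883
step 16 velocities: v0=(-0.5689, 0.8691) v1=(1.5187, -0.0655) v2=(1.6145, 1.8413) v3=(-0.5905, -0.2053) v4=(-1.5010, -0.6165)
step 16: KE=6.0286, PE=4.5563, E=10.5849

10.5849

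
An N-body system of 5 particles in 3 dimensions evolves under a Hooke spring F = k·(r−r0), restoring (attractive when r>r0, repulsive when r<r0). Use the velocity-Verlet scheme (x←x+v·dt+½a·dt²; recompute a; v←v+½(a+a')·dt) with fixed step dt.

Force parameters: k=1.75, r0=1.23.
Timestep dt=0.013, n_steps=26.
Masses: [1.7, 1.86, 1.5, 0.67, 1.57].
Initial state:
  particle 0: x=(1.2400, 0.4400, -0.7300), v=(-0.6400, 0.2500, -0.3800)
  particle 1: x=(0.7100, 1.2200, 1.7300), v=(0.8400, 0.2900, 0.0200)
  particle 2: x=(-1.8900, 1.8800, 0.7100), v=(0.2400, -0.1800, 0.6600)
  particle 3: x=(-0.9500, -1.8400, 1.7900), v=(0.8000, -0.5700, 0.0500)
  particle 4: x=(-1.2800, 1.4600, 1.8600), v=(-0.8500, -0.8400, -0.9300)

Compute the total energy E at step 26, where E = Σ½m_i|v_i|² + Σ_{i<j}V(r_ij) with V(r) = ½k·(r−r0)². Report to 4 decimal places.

step 0: x0=(1.2400, 0.4400, -0.7300) x1=(0.7100, 1.2200, 1.7300) x2=(-1.8900, 1.8800, 0.7100) x3=(-0.9500, -1.8400, 1.7900) x4=(-1.2800, 1.4600, 1.8600)
step 1: x0=(1.2312, 0.4433, -0.7344) x1=(0.7207, 1.2236, 1.7301) x2=(-1.8865, 1.8773, 0.7186) x3=(-0.9392, -1.8456, 1.7901) x4=(-1.2908, 1.4488, 1.8477)
step 2: x0=(1.2214, 0.4467, -0.7379) x1=(0.7309, 1.2269, 1.7299) x2=(-1.8821, 1.8738, 0.7273) x3=(-0.9277, -1.8476, 1.7891) x4=(-1.3011, 1.4371, 1.8351)
step 3: x0=(1.2107, 0.4501, -0.7403) x1=(0.7406, 1.2299, 1.7295) x2=(-1.8768, 1.8695, 0.7361) x3=(-0.9154, -1.8459, 1.7870) x4=(-1.3109, 1.4249, 1.8221)
step 4: x0=(1.1990, 0.4536, -0.7417) x1=(0.7497, 1.2326, 1.7287) x2=(-1.8708, 1.8644, 0.7450) x3=(-0.9024, -1.8406, 1.7838) x4=(-1.3202, 1.4121, 1.8088)
step 5: x0=(1.1864, 0.4572, -0.7421) x1=(0.7584, 1.2350, 1.7277) x2=(-1.8639, 1.8586, 0.7539) x3=(-0.8887, -1.8317, 1.7795) x4=(-1.3289, 1.3988, 1.7951)
step 6: x0=(1.1728, 0.4609, -0.7416) x1=(0.7666, 1.2370, 1.7264) x2=(-1.8561, 1.8520, 0.7629) x3=(-0.8743, -1.8193, 1.7741) x4=(-1.3372, 1.3851, 1.7811)
step 7: x0=(1.1583, 0.4646, -0.7400) x1=(0.7743, 1.2388, 1.7248) x2=(-1.8476, 1.8447, 0.7720) x3=(-0.8592, -1.8032, 1.7676) x4=(-1.3449, 1.3708, 1.7668)
step 8: x0=(1.1429, 0.4684, -0.7374) x1=(0.7814, 1.2402, 1.7229) x2=(-1.8382, 1.8366, 0.7810) x3=(-0.8435, -1.7837, 1.7600) x4=(-1.3520, 1.3560, 1.7521)
step 9: x0=(1.1266, 0.4723, -0.7339) x1=(0.7881, 1.2413, 1.7207) x2=(-1.8280, 1.8279, 0.7902) x3=(-0.8272, -1.7606, 1.7514) x4=(-1.3587, 1.3408, 1.7372)
step 10: x0=(1.1094, 0.4762, -0.7294) x1=(0.7942, 1.2421, 1.7182) x2=(-1.8170, 1.8183, 0.7993) x3=(-0.8103, -1.7342, 1.7417) x4=(-1.3647, 1.3250, 1.7220)
step 11: x0=(1.0914, 0.4801, -0.7239) x1=(0.7998, 1.2426, 1.7155) x2=(-1.8052, 1.8081, 0.8084) x3=(-0.7928, -1.7043, 1.7310) x4=(-1.3702, 1.3088, 1.7064)
step 12: x0=(1.0724, 0.4842, -0.7174) x1=(0.8049, 1.2428, 1.7125) x2=(-1.7926, 1.7972, 0.8176) x3=(-0.7747, -1.6712, 1.7193) x4=(-1.3752, 1.2922, 1.6906)
step 13: x0=(1.0527, 0.4882, -0.7100) x1=(0.8094, 1.2427, 1.7091) x2=(-1.7793, 1.7857, 0.8268) x3=(-0.7562, -1.6348, 1.7066) x4=(-1.3796, 1.2751, 1.6745)
step 14: x0=(1.0321, 0.4924, -0.7017) x1=(0.8135, 1.2423, 1.7056) x2=(-1.7652, 1.7734, 0.8359) x3=(-0.7371, -1.5952, 1.6929) x4=(-1.3835, 1.2575, 1.6582)
step 15: x0=(1.0107, 0.4966, -0.6924) x1=(0.8170, 1.2417, 1.7017) x2=(-1.7503, 1.7605, 0.8451) x3=(-0.7175, -1.5525, 1.6782) x4=(-1.3867, 1.2395, 1.6416)
step 16: x0=(0.9885, 0.5008, -0.6822) x1=(0.8200, 1.2407, 1.6975) x2=(-1.7347, 1.7470, 0.8542) x3=(-0.6975, -1.5068, 1.6627) x4=(-1.3895, 1.2212, 1.6248)
step 17: x0=(0.9656, 0.5051, -0.6711) x1=(0.8225, 1.2394, 1.6931) x2=(-1.7183, 1.7329, 0.8633) x3=(-0.6771, -1.4582, 1.6462) x4=(-1.3916, 1.2024, 1.6077)
step 18: x0=(0.9419, 0.5095, -0.6591) x1=(0.8245, 1.2379, 1.6884) x2=(-1.7012, 1.7183, 0.8723) x3=(-0.6562, -1.4068, 1.6288) x4=(-1.3933, 1.1832, 1.5904)
step 19: x0=(0.9175, 0.5139, -0.6463) x1=(0.8260, 1.2361, 1.6835) x2=(-1.6834, 1.7030, 0.8813) x3=(-0.6350, -1.3526, 1.6106) x4=(-1.3943, 1.1637, 1.5729)
step 20: x0=(0.8923, 0.5184, -0.6326) x1=(0.8270, 1.2340, 1.6782) x2=(-1.6649, 1.6872, 0.8902) x3=(-0.6135, -1.2958, 1.5916) x4=(-1.3948, 1.1438, 1.5552)
step 21: x0=(0.8665, 0.5229, -0.6181) x1=(0.8275, 1.2317, 1.6727) x2=(-1.6458, 1.6709, 0.8991) x3=(-0.5917, -1.2365, 1.5717) x4=(-1.3948, 1.1236, 1.5373)
step 22: x0=(0.8400, 0.5275, -0.6027) x1=(0.8275, 1.2291, 1.6670) x2=(-1.6259, 1.6541, 0.9079) x3=(-0.5695, -1.1747, 1.5512) x4=(-1.3942, 1.1031, 1.5193)
step 23: x0=(0.8129, 0.5322, -0.5866) x1=(0.8270, 1.2263, 1.6610) x2=(-1.6054, 1.6369, 0.9166) x3=(-0.5471, -1.1107, 1.5299) x4=(-1.3931, 1.0822, 1.5010)
step 24: x0=(0.7851, 0.5369, -0.5696) x1=(0.8260, 1.2232, 1.6547) x2=(-1.5843, 1.6192, 0.9252) x3=(-0.5245, -1.0445, 1.5079) x4=(-1.3914, 1.0610, 1.4826)
step 25: x0=(0.7568, 0.5417, -0.5519) x1=(0.8245, 1.2199, 1.6482) x2=(-1.5625, 1.6011, 0.9338) x3=(-0.5017, -0.9763, 1.4853) x4=(-1.3892, 1.0396, 1.4640)
step 26: x0=(0.7278, 0.5465, -0.5335) x1=(0.8226, 1.2164, 1.6414) x2=(-1.5402, 1.5826, 0.9422) x3=(-0.4787, -0.9061, 1.4620) x4=(-1.3865, 1.0179, 1.4452)
step 0 velocities: v0=(-0.6400, 0.2500, -0.3800) v1=(0.8400, 0.2900, 0.0200) v2=(0.2400, -0.1800, 0.6600) v3=(0.8000, -0.5700, 0.0500) v4=(-0.8500, -0.8400, -0.9300)
step 0: KE=3.7771, PE=37.5093, E=41.2864
step 26 velocities: v0=(-2.2461, 0.3749, 1.4446) v1=(-0.1652, -0.2762, -0.5302) v2=(1.7432, -1.4369, 0.6463) v3=(1.7761, 5.4661, -1.8104) v4=(0.2273, -1.6795, -1.4469)
step 26: KE=26.7427, PE=14.5357, E=41.2784

41.2784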